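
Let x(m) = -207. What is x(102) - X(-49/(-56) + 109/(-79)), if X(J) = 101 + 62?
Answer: -370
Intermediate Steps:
X(J) = 163
x(102) - X(-49/(-56) + 109/(-79)) = -207 - 1*163 = -207 - 163 = -370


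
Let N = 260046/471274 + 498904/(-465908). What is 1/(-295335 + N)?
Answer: -27446290849/8105864553260906 ≈ -3.3860e-6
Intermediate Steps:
N = -14245371491/27446290849 (N = 260046*(1/471274) + 498904*(-1/465908) = 130023/235637 - 124726/116477 = -14245371491/27446290849 ≈ -0.51903)
1/(-295335 + N) = 1/(-295335 - 14245371491/27446290849) = 1/(-8105864553260906/27446290849) = -27446290849/8105864553260906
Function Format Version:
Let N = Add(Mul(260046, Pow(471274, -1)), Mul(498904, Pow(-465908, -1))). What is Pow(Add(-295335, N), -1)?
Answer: Rational(-27446290849, 8105864553260906) ≈ -3.3860e-6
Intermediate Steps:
N = Rational(-14245371491, 27446290849) (N = Add(Mul(260046, Rational(1, 471274)), Mul(498904, Rational(-1, 465908))) = Add(Rational(130023, 235637), Rational(-124726, 116477)) = Rational(-14245371491, 27446290849) ≈ -0.51903)
Pow(Add(-295335, N), -1) = Pow(Add(-295335, Rational(-14245371491, 27446290849)), -1) = Pow(Rational(-8105864553260906, 27446290849), -1) = Rational(-27446290849, 8105864553260906)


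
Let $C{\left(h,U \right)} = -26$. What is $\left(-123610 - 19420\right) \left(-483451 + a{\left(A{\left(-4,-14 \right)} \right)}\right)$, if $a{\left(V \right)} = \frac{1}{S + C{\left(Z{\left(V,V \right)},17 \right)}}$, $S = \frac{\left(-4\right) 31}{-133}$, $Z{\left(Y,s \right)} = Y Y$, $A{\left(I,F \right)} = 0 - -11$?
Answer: $\frac{115269719727005}{1667} \approx 6.9148 \cdot 10^{10}$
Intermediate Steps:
$A{\left(I,F \right)} = 11$ ($A{\left(I,F \right)} = 0 + 11 = 11$)
$Z{\left(Y,s \right)} = Y^{2}$
$S = \frac{124}{133}$ ($S = \left(-124\right) \left(- \frac{1}{133}\right) = \frac{124}{133} \approx 0.93233$)
$a{\left(V \right)} = - \frac{133}{3334}$ ($a{\left(V \right)} = \frac{1}{\frac{124}{133} - 26} = \frac{1}{- \frac{3334}{133}} = - \frac{133}{3334}$)
$\left(-123610 - 19420\right) \left(-483451 + a{\left(A{\left(-4,-14 \right)} \right)}\right) = \left(-123610 - 19420\right) \left(-483451 - \frac{133}{3334}\right) = \left(-143030\right) \left(- \frac{1611825767}{3334}\right) = \frac{115269719727005}{1667}$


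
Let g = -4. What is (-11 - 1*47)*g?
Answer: 232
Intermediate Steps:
(-11 - 1*47)*g = (-11 - 1*47)*(-4) = (-11 - 47)*(-4) = -58*(-4) = 232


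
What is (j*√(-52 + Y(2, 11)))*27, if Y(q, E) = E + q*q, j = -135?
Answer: -3645*I*√37 ≈ -22172.0*I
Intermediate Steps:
Y(q, E) = E + q²
(j*√(-52 + Y(2, 11)))*27 = -135*√(-52 + (11 + 2²))*27 = -135*√(-52 + (11 + 4))*27 = -135*√(-52 + 15)*27 = -135*I*√37*27 = -3645*I*√37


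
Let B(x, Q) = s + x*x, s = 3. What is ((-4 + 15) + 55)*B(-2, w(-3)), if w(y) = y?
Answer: 462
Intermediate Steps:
B(x, Q) = 3 + x**2 (B(x, Q) = 3 + x*x = 3 + x**2)
((-4 + 15) + 55)*B(-2, w(-3)) = ((-4 + 15) + 55)*(3 + (-2)**2) = (11 + 55)*(3 + 4) = 66*7 = 462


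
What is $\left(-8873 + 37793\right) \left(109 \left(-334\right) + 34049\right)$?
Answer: $-68164440$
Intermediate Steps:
$\left(-8873 + 37793\right) \left(109 \left(-334\right) + 34049\right) = 28920 \left(-36406 + 34049\right) = 28920 \left(-2357\right) = -68164440$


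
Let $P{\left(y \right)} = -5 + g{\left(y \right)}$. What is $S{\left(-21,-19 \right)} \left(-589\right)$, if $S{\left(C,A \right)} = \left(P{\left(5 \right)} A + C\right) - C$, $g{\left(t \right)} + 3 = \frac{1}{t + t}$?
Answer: $- \frac{884089}{10} \approx -88409.0$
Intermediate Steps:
$g{\left(t \right)} = -3 + \frac{1}{2 t}$ ($g{\left(t \right)} = -3 + \frac{1}{t + t} = -3 + \frac{1}{2 t}$)
$P{\left(y \right)} = -8 + \frac{1}{2 y}$ ($P{\left(y \right)} = -5 - \left(3 - \frac{1}{2 y}\right) = -8 + \frac{1}{2 y}$)
$S{\left(C,A \right)} = - \frac{79 A}{10}$ ($S{\left(C,A \right)} = \left(\left(-8 + \frac{1}{2 \cdot 5}\right) A + C\right) - C = \left(\left(-8 + \frac{1}{2} \cdot \frac{1}{5}\right) A + C\right) - C = \left(\left(-8 + \frac{1}{10}\right) A + C\right) - C = \left(- \frac{79 A}{10} + C\right) - C = \left(C - \frac{79 A}{10}\right) - C = - \frac{79 A}{10}$)
$S{\left(-21,-19 \right)} \left(-589\right) = \left(- \frac{79}{10}\right) \left(-19\right) \left(-589\right) = \frac{1501}{10} \left(-589\right) = - \frac{884089}{10}$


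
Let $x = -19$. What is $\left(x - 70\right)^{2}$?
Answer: $7921$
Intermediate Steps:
$\left(x - 70\right)^{2} = \left(-19 - 70\right)^{2} = \left(-89\right)^{2} = 7921$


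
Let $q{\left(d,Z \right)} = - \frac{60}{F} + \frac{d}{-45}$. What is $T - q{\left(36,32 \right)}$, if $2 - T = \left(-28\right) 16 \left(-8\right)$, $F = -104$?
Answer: $- \frac{465631}{130} \approx -3581.8$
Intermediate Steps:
$q{\left(d,Z \right)} = \frac{15}{26} - \frac{d}{45}$ ($q{\left(d,Z \right)} = - \frac{60}{-104} + \frac{d}{-45} = \left(-60\right) \left(- \frac{1}{104}\right) + d \left(- \frac{1}{45}\right) = \frac{15}{26} - \frac{d}{45}$)
$T = -3582$ ($T = 2 - \left(-28\right) 16 \left(-8\right) = 2 - \left(-448\right) \left(-8\right) = 2 - 3584 = -3582$)
$T - q{\left(36,32 \right)} = -3582 - \left(\frac{15}{26} - \frac{4}{5}\right) = -3582 - - \frac{29}{130} = -3582 + \frac{29}{130} = - \frac{465631}{130}$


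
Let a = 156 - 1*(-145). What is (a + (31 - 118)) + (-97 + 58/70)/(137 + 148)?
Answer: 710428/3325 ≈ 213.66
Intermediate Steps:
a = 301 (a = 156 + 145 = 301)
(a + (31 - 118)) + (-97 + 58/70)/(137 + 148) = (301 + (31 - 118)) + (-97 + 58/70)/(137 + 148) = (301 - 87) + (-97 + 58*(1/70))/285 = 214 + (-97 + 29/35)*(1/285) = 214 - 3366/35*1/285 = 214 - 1122/3325 = 710428/3325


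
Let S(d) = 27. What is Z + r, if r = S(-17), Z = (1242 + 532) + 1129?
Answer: 2930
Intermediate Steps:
Z = 2903 (Z = 1774 + 1129 = 2903)
r = 27
Z + r = 2903 + 27 = 2930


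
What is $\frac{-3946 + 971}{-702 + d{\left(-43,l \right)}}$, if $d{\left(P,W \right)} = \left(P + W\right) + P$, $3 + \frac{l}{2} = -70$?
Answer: $\frac{2975}{934} \approx 3.1852$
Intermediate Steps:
$l = -146$ ($l = -6 + 2 \left(-70\right) = -6 - 140 = -146$)
$d{\left(P,W \right)} = W + 2 P$
$\frac{-3946 + 971}{-702 + d{\left(-43,l \right)}} = \frac{-3946 + 971}{-702 + \left(-146 + 2 \left(-43\right)\right)} = - \frac{2975}{-702 - 232} = - \frac{2975}{-934} = \left(-2975\right) \left(- \frac{1}{934}\right) = \frac{2975}{934}$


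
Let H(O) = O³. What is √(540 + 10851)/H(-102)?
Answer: -√11391/1061208 ≈ -0.00010057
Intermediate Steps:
√(540 + 10851)/H(-102) = √(540 + 10851)/((-102)³) = √11391/(-1061208) = √11391*(-1/1061208) = -√11391/1061208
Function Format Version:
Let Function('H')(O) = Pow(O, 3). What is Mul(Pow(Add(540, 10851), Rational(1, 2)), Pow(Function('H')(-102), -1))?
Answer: Mul(Rational(-1, 1061208), Pow(11391, Rational(1, 2))) ≈ -0.00010057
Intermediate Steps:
Mul(Pow(Add(540, 10851), Rational(1, 2)), Pow(Function('H')(-102), -1)) = Mul(Pow(Add(540, 10851), Rational(1, 2)), Pow(Pow(-102, 3), -1)) = Mul(Pow(11391, Rational(1, 2)), Pow(-1061208, -1)) = Mul(Pow(11391, Rational(1, 2)), Rational(-1, 1061208)) = Mul(Rational(-1, 1061208), Pow(11391, Rational(1, 2)))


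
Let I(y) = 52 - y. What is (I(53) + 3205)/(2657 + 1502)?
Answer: 3204/4159 ≈ 0.77038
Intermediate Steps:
(I(53) + 3205)/(2657 + 1502) = ((52 - 1*53) + 3205)/(2657 + 1502) = ((52 - 53) + 3205)/4159 = (-1 + 3205)*(1/4159) = 3204*(1/4159) = 3204/4159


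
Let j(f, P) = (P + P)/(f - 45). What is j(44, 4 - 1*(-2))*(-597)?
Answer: 7164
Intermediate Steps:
j(f, P) = 2*P/(-45 + f) (j(f, P) = (2*P)/(-45 + f) = 2*P/(-45 + f))
j(44, 4 - 1*(-2))*(-597) = (2*(4 - 1*(-2))/(-45 + 44))*(-597) = (2*(4 + 2)/(-1))*(-597) = (2*6*(-1))*(-597) = -12*(-597) = 7164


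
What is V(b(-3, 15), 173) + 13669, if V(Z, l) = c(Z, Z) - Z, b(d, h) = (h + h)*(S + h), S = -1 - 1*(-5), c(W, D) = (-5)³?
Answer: 12974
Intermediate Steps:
c(W, D) = -125
S = 4 (S = -1 + 5 = 4)
b(d, h) = 2*h*(4 + h) (b(d, h) = (h + h)*(4 + h) = (2*h)*(4 + h) = 2*h*(4 + h))
V(Z, l) = -125 - Z
V(b(-3, 15), 173) + 13669 = (-125 - 2*15*(4 + 15)) + 13669 = (-125 - 2*15*19) + 13669 = (-125 - 1*570) + 13669 = (-125 - 570) + 13669 = -695 + 13669 = 12974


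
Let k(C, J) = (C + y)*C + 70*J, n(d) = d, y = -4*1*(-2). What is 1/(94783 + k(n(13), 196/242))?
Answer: 121/11508636 ≈ 1.0514e-5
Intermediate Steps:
y = 8 (y = -4*(-2) = 8)
k(C, J) = 70*J + C*(8 + C) (k(C, J) = (C + 8)*C + 70*J = (8 + C)*C + 70*J = C*(8 + C) + 70*J = 70*J + C*(8 + C))
1/(94783 + k(n(13), 196/242)) = 1/(94783 + (13² + 8*13 + 70*(196/242))) = 1/(94783 + (169 + 104 + 70*(196*(1/242)))) = 1/(94783 + (169 + 104 + 70*(98/121))) = 1/(94783 + (169 + 104 + 6860/121)) = 1/(94783 + 39893/121) = 1/(11508636/121) = 121/11508636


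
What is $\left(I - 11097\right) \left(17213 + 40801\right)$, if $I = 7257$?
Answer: $-222773760$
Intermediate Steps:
$\left(I - 11097\right) \left(17213 + 40801\right) = \left(7257 - 11097\right) \left(17213 + 40801\right) = \left(-3840\right) 58014 = -222773760$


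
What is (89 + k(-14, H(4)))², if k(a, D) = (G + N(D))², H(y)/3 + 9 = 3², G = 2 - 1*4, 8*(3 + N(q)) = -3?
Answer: 56927025/4096 ≈ 13898.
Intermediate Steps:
N(q) = -27/8 (N(q) = -3 + (⅛)*(-3) = -3 - 3/8 = -27/8)
G = -2 (G = 2 - 4 = -2)
H(y) = 0 (H(y) = -27 + 3*3² = -27 + 3*9 = -27 + 27 = 0)
k(a, D) = 1849/64 (k(a, D) = (-2 - 27/8)² = (-43/8)² = 1849/64)
(89 + k(-14, H(4)))² = (89 + 1849/64)² = (7545/64)² = 56927025/4096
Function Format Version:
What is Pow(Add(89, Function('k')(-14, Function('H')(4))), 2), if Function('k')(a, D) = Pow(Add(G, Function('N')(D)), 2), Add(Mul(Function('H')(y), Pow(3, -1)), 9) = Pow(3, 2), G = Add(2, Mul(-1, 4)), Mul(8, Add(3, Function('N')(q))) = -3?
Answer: Rational(56927025, 4096) ≈ 13898.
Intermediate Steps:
Function('N')(q) = Rational(-27, 8) (Function('N')(q) = Add(-3, Mul(Rational(1, 8), -3)) = Add(-3, Rational(-3, 8)) = Rational(-27, 8))
G = -2 (G = Add(2, -4) = -2)
Function('H')(y) = 0 (Function('H')(y) = Add(-27, Mul(3, Pow(3, 2))) = Add(-27, Mul(3, 9)) = Add(-27, 27) = 0)
Function('k')(a, D) = Rational(1849, 64) (Function('k')(a, D) = Pow(Add(-2, Rational(-27, 8)), 2) = Pow(Rational(-43, 8), 2) = Rational(1849, 64))
Pow(Add(89, Function('k')(-14, Function('H')(4))), 2) = Pow(Add(89, Rational(1849, 64)), 2) = Pow(Rational(7545, 64), 2) = Rational(56927025, 4096)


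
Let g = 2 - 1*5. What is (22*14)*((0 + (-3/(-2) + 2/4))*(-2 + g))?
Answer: -3080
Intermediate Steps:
g = -3 (g = 2 - 5 = -3)
(22*14)*((0 + (-3/(-2) + 2/4))*(-2 + g)) = (22*14)*((0 + (-3/(-2) + 2/4))*(-2 - 3)) = 308*((0 + (-3*(-1/2) + 2*(1/4)))*(-5)) = 308*((0 + (3/2 + 1/2))*(-5)) = 308*((0 + 2)*(-5)) = 308*(2*(-5)) = 308*(-10) = -3080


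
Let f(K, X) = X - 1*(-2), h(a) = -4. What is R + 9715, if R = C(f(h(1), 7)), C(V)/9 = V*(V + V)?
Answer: 11173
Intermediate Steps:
f(K, X) = 2 + X (f(K, X) = X + 2 = 2 + X)
C(V) = 18*V² (C(V) = 9*(V*(V + V)) = 9*(V*(2*V)) = 9*(2*V²) = 18*V²)
R = 1458 (R = 18*(2 + 7)² = 18*9² = 18*81 = 1458)
R + 9715 = 1458 + 9715 = 11173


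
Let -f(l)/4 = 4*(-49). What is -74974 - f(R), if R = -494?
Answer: -75758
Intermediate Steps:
f(l) = 784 (f(l) = -16*(-49) = -4*(-196) = 784)
-74974 - f(R) = -74974 - 1*784 = -74974 - 784 = -75758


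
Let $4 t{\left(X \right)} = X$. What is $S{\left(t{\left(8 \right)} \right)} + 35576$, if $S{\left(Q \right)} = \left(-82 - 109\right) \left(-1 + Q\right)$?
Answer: $35385$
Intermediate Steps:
$t{\left(X \right)} = \frac{X}{4}$
$S{\left(Q \right)} = 191 - 191 Q$ ($S{\left(Q \right)} = - 191 \left(-1 + Q\right) = 191 - 191 Q$)
$S{\left(t{\left(8 \right)} \right)} + 35576 = \left(191 - 191 \cdot \frac{1}{4} \cdot 8\right) + 35576 = \left(191 - 382\right) + 35576 = -191 + 35576 = 35385$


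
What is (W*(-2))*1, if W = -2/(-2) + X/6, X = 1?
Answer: -7/3 ≈ -2.3333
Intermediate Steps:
W = 7/6 (W = -2/(-2) + 1/6 = -2*(-1/2) + 1*(1/6) = 1 + 1/6 = 7/6 ≈ 1.1667)
(W*(-2))*1 = ((7/6)*(-2))*1 = -7/3*1 = -7/3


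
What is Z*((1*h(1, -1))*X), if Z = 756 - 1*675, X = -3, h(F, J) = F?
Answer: -243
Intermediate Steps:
Z = 81 (Z = 756 - 675 = 81)
Z*((1*h(1, -1))*X) = 81*((1*1)*(-3)) = 81*(1*(-3)) = 81*(-3) = -243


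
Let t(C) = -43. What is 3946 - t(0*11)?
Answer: 3989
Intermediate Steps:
3946 - t(0*11) = 3946 - 1*(-43) = 3946 + 43 = 3989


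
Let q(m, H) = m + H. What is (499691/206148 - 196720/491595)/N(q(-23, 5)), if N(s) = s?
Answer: -4557603613/40536530424 ≈ -0.11243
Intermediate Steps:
q(m, H) = H + m
(499691/206148 - 196720/491595)/N(q(-23, 5)) = (499691/206148 - 196720/491595)/(5 - 23) = (499691*(1/206148) - 196720*1/491595)/(-18) = (499691/206148 - 39344/98319)*(-1/18) = (4557603613/2252029468)*(-1/18) = -4557603613/40536530424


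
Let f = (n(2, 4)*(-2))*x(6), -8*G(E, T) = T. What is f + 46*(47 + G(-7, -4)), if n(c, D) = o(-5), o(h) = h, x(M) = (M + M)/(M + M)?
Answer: 2195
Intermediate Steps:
x(M) = 1 (x(M) = (2*M)/((2*M)) = (2*M)*(1/(2*M)) = 1)
G(E, T) = -T/8
n(c, D) = -5
f = 10 (f = -5*(-2)*1 = 10*1 = 10)
f + 46*(47 + G(-7, -4)) = 10 + 46*(47 - 1/8*(-4)) = 10 + 46*(47 + 1/2) = 10 + 46*(95/2) = 10 + 2185 = 2195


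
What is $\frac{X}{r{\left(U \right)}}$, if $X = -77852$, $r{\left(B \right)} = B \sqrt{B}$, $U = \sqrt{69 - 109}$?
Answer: $\frac{19463 \cdot 2^{\frac{3}{4}} \sqrt[4]{5} \sqrt{i}}{10} \approx 3461.1 + 3461.1 i$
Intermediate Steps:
$U = 2 i \sqrt{10}$ ($U = \sqrt{-40} = 2 i \sqrt{10} \approx 6.3246 i$)
$r{\left(B \right)} = B^{\frac{3}{2}}$
$\frac{X}{r{\left(U \right)}} = - \frac{77852}{\left(2 i \sqrt{10}\right)^{\frac{3}{2}}} = - \frac{77852}{4 \sqrt[4]{2} \cdot 5^{\frac{3}{4}} i^{\frac{3}{2}}} = - 77852 \left(- \frac{2^{\frac{3}{4}} \sqrt[4]{5} \sqrt{i}}{40}\right) = \frac{19463 \cdot 2^{\frac{3}{4}} \sqrt[4]{5} \sqrt{i}}{10}$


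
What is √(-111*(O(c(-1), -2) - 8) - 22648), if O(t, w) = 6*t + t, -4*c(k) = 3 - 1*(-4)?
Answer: I*√81601/2 ≈ 142.83*I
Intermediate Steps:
c(k) = -7/4 (c(k) = -(3 - 1*(-4))/4 = -(3 + 4)/4 = -¼*7 = -7/4)
O(t, w) = 7*t
√(-111*(O(c(-1), -2) - 8) - 22648) = √(-111*(7*(-7/4) - 8) - 22648) = √(-111*(-49/4 - 8) - 22648) = √(-111*(-81/4) - 22648) = √(8991/4 - 22648) = √(-81601/4) = I*√81601/2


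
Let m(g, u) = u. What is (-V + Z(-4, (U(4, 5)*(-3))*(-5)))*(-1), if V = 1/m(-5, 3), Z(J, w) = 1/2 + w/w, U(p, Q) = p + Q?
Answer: -7/6 ≈ -1.1667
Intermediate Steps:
U(p, Q) = Q + p
Z(J, w) = 3/2 (Z(J, w) = 1*(½) + 1 = ½ + 1 = 3/2)
V = ⅓ (V = 1/3 = ⅓ ≈ 0.33333)
(-V + Z(-4, (U(4, 5)*(-3))*(-5)))*(-1) = (-1*⅓ + 3/2)*(-1) = (-⅓ + 3/2)*(-1) = (7/6)*(-1) = -7/6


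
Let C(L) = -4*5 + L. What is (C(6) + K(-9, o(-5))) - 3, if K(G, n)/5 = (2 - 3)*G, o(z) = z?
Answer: 28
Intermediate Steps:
C(L) = -20 + L
K(G, n) = -5*G (K(G, n) = 5*((2 - 3)*G) = 5*(-G) = -5*G)
(C(6) + K(-9, o(-5))) - 3 = ((-20 + 6) - 5*(-9)) - 3 = (-14 + 45) - 3 = 31 - 3 = 28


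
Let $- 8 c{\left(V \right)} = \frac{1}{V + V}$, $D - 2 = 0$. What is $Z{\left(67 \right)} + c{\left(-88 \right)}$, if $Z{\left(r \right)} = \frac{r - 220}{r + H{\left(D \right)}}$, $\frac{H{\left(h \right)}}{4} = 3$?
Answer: $- \frac{215345}{111232} \approx -1.936$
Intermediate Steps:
$D = 2$ ($D = 2 + 0 = 2$)
$H{\left(h \right)} = 12$ ($H{\left(h \right)} = 4 \cdot 3 = 12$)
$c{\left(V \right)} = - \frac{1}{16 V}$ ($c{\left(V \right)} = - \frac{1}{8 \left(V + V\right)} = - \frac{1}{8 \cdot 2 V} = - \frac{\frac{1}{2} \frac{1}{V}}{8} = - \frac{1}{16 V}$)
$Z{\left(r \right)} = \frac{-220 + r}{12 + r}$ ($Z{\left(r \right)} = \frac{r - 220}{r + 12} = \frac{-220 + r}{12 + r}$)
$Z{\left(67 \right)} + c{\left(-88 \right)} = \frac{-220 + 67}{12 + 67} - \frac{1}{16 \left(-88\right)} = \frac{1}{79} \left(-153\right) - - \frac{1}{1408} = \frac{1}{79} \left(-153\right) + \frac{1}{1408} = - \frac{153}{79} + \frac{1}{1408} = - \frac{215345}{111232}$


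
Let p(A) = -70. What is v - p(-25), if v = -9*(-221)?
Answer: 2059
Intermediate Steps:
v = 1989
v - p(-25) = 1989 - 1*(-70) = 1989 + 70 = 2059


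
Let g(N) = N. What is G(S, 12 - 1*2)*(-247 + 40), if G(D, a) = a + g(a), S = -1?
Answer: -4140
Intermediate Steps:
G(D, a) = 2*a (G(D, a) = a + a = 2*a)
G(S, 12 - 1*2)*(-247 + 40) = (2*(12 - 1*2))*(-247 + 40) = (2*(12 - 2))*(-207) = (2*10)*(-207) = 20*(-207) = -4140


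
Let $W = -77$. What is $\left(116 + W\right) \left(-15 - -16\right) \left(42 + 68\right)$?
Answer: $4290$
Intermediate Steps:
$\left(116 + W\right) \left(-15 - -16\right) \left(42 + 68\right) = \left(116 - 77\right) \left(-15 - -16\right) \left(42 + 68\right) = 39 \left(-15 + 16\right) 110 = 39 \cdot 1 \cdot 110 = 39 \cdot 110 = 4290$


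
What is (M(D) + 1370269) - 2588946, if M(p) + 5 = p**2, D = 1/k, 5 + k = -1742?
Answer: -3719428432137/3052009 ≈ -1.2187e+6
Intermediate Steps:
k = -1747 (k = -5 - 1742 = -1747)
D = -1/1747 (D = 1/(-1747) = -1/1747 ≈ -0.00057241)
M(p) = -5 + p**2
(M(D) + 1370269) - 2588946 = ((-5 + (-1/1747)**2) + 1370269) - 2588946 = ((-5 + 1/3052009) + 1370269) - 2588946 = (-15260044/3052009 + 1370269) - 2588946 = 4182058060377/3052009 - 2588946 = -3719428432137/3052009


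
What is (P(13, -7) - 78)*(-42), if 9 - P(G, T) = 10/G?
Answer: 38094/13 ≈ 2930.3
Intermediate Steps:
P(G, T) = 9 - 10/G
(P(13, -7) - 78)*(-42) = ((9 - 10/13) - 78)*(-42) = (107/13 - 78)*(-42) = -907/13*(-42) = 38094/13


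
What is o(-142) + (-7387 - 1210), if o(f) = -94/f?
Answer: -610340/71 ≈ -8596.3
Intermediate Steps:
o(-142) + (-7387 - 1210) = -94/(-142) + (-7387 - 1210) = -94*(-1/142) - 8597 = 47/71 - 8597 = -610340/71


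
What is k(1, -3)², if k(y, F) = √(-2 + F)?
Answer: -5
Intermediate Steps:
k(1, -3)² = (√(-2 - 3))² = (√(-5))² = (I*√5)² = -5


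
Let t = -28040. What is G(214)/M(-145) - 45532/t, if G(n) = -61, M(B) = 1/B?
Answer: 62014833/7010 ≈ 8846.6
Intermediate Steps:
G(214)/M(-145) - 45532/t = -61/(1/(-145)) - 45532/(-28040) = -61/(-1/145) - 45532*(-1/28040) = -61*(-145) + 11383/7010 = 8845 + 11383/7010 = 62014833/7010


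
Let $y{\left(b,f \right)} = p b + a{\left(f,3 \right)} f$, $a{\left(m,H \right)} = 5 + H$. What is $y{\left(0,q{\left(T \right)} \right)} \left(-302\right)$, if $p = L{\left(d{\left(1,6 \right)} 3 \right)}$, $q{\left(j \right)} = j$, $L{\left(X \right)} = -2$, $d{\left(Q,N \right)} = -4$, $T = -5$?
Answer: $12080$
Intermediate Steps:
$p = -2$
$y{\left(b,f \right)} = - 2 b + 8 f$ ($y{\left(b,f \right)} = - 2 b + \left(5 + 3\right) f = - 2 b + 8 f$)
$y{\left(0,q{\left(T \right)} \right)} \left(-302\right) = \left(\left(-2\right) 0 + 8 \left(-5\right)\right) \left(-302\right) = \left(0 - 40\right) \left(-302\right) = \left(-40\right) \left(-302\right) = 12080$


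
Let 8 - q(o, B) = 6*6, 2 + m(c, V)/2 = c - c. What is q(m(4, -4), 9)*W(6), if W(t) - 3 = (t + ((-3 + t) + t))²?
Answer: -6384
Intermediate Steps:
m(c, V) = -4 (m(c, V) = -4 + 2*(c - c) = -4 + 2*0 = -4 + 0 = -4)
q(o, B) = -28 (q(o, B) = 8 - 6*6 = 8 - 1*36 = 8 - 36 = -28)
W(t) = 3 + (-3 + 3*t)² (W(t) = 3 + (t + ((-3 + t) + t))² = 3 + (t + (-3 + 2*t))² = 3 + (-3 + 3*t)²)
q(m(4, -4), 9)*W(6) = -28*(3 + 9*(-1 + 6)²) = -28*(3 + 9*5²) = -28*(3 + 9*25) = -28*(3 + 225) = -28*228 = -6384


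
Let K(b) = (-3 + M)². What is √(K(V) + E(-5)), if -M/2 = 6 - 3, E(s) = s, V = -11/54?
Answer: 2*√19 ≈ 8.7178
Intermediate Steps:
V = -11/54 (V = -11*1/54 = -11/54 ≈ -0.20370)
M = -6 (M = -2*(6 - 3) = -2*3 = -6)
K(b) = 81 (K(b) = (-3 - 6)² = (-9)² = 81)
√(K(V) + E(-5)) = √(81 - 5) = √76 = 2*√19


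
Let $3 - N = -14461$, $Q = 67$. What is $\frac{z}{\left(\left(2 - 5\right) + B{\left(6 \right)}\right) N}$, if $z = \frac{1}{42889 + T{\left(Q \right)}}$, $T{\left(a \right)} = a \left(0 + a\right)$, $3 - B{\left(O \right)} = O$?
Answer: $- \frac{1}{4111652352} \approx -2.4321 \cdot 10^{-10}$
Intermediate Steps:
$B{\left(O \right)} = 3 - O$
$N = 14464$ ($N = 3 - -14461 = 3 + 14461 = 14464$)
$T{\left(a \right)} = a^{2}$ ($T{\left(a \right)} = a a = a^{2}$)
$z = \frac{1}{47378}$ ($z = \frac{1}{42889 + 67^{2}} = \frac{1}{42889 + 4489} = \frac{1}{47378} \approx 2.1107 \cdot 10^{-5}$)
$\frac{z}{\left(\left(2 - 5\right) + B{\left(6 \right)}\right) N} = \frac{1}{47378 \left(\left(2 - 5\right) + \left(3 - 6\right)\right) 14464} = \frac{1}{47378 \left(-3 + \left(3 - 6\right)\right) 14464} = \frac{1}{47378 \left(-3 - 3\right) 14464} = \frac{1}{47378 \left(\left(-6\right) 14464\right)} = \frac{1}{47378 \left(-86784\right)} = \frac{1}{47378} \left(- \frac{1}{86784}\right) = - \frac{1}{4111652352}$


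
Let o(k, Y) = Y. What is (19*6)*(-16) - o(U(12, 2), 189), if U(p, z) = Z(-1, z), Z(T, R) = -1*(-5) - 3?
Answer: -2013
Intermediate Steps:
Z(T, R) = 2 (Z(T, R) = 5 - 3 = 2)
U(p, z) = 2
(19*6)*(-16) - o(U(12, 2), 189) = (19*6)*(-16) - 1*189 = 114*(-16) - 189 = -1824 - 189 = -2013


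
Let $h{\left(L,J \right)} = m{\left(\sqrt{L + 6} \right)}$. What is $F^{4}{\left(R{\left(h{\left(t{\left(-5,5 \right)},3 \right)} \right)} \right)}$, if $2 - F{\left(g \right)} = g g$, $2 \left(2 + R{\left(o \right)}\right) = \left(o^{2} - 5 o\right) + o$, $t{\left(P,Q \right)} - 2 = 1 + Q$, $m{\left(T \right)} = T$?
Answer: $280007681 - 74835120 \sqrt{14} \approx 301.46$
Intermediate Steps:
$t{\left(P,Q \right)} = 3 + Q$ ($t{\left(P,Q \right)} = 2 + \left(1 + Q\right) = 3 + Q$)
$h{\left(L,J \right)} = \sqrt{6 + L}$ ($h{\left(L,J \right)} = \sqrt{L + 6} = \sqrt{6 + L}$)
$R{\left(o \right)} = -2 + \frac{o^{2}}{2} - 2 o$ ($R{\left(o \right)} = -2 + \frac{\left(o^{2} - 5 o\right) + o}{2} = -2 + \frac{o^{2} - 4 o}{2} = -2 + \left(\frac{o^{2}}{2} - 2 o\right) = -2 + \frac{o^{2}}{2} - 2 o$)
$F{\left(g \right)} = 2 - g^{2}$ ($F{\left(g \right)} = 2 - g g = 2 - g^{2}$)
$F^{4}{\left(R{\left(h{\left(t{\left(-5,5 \right)},3 \right)} \right)} \right)} = \left(2 - \left(-2 + \frac{\left(\sqrt{6 + \left(3 + 5\right)}\right)^{2}}{2} - 2 \sqrt{6 + \left(3 + 5\right)}\right)^{2}\right)^{4} = \left(2 - \left(-2 + \frac{\left(\sqrt{6 + 8}\right)^{2}}{2} - 2 \sqrt{6 + 8}\right)^{2}\right)^{4} = \left(2 - \left(-2 + \frac{\left(\sqrt{14}\right)^{2}}{2} - 2 \sqrt{14}\right)^{2}\right)^{4} = \left(2 - \left(-2 + \frac{1}{2} \cdot 14 - 2 \sqrt{14}\right)^{2}\right)^{4} = \left(2 - \left(-2 + 7 - 2 \sqrt{14}\right)^{2}\right)^{4} = \left(2 - \left(5 - 2 \sqrt{14}\right)^{2}\right)^{4}$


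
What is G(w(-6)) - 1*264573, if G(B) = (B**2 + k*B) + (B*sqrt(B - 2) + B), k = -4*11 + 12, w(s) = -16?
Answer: -263821 - 48*I*sqrt(2) ≈ -2.6382e+5 - 67.882*I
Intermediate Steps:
k = -32 (k = -44 + 12 = -32)
G(B) = B**2 - 31*B + B*sqrt(-2 + B) (G(B) = (B**2 - 32*B) + (B*sqrt(B - 2) + B) = (B**2 - 32*B) + (B*sqrt(-2 + B) + B) = (B**2 - 32*B) + (B + B*sqrt(-2 + B)) = B**2 - 31*B + B*sqrt(-2 + B))
G(w(-6)) - 1*264573 = -16*(-31 - 16 + sqrt(-2 - 16)) - 1*264573 = -16*(-31 - 16 + sqrt(-18)) - 264573 = -16*(-31 - 16 + 3*I*sqrt(2)) - 264573 = -16*(-47 + 3*I*sqrt(2)) - 264573 = (752 - 48*I*sqrt(2)) - 264573 = -263821 - 48*I*sqrt(2)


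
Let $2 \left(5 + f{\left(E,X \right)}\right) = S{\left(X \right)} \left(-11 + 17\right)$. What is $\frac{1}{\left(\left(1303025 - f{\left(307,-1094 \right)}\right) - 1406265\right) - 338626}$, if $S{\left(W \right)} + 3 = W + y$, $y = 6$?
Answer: $- \frac{1}{438588} \approx -2.28 \cdot 10^{-6}$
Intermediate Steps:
$S{\left(W \right)} = 3 + W$ ($S{\left(W \right)} = -3 + \left(W + 6\right) = -3 + \left(6 + W\right) = 3 + W$)
$f{\left(E,X \right)} = 4 + 3 X$ ($f{\left(E,X \right)} = -5 + \frac{\left(3 + X\right) \left(-11 + 17\right)}{2} = -5 + \frac{\left(3 + X\right) 6}{2} = -5 + \frac{18 + 6 X}{2} = -5 + \left(9 + 3 X\right) = 4 + 3 X$)
$\frac{1}{\left(\left(1303025 - f{\left(307,-1094 \right)}\right) - 1406265\right) - 338626} = \frac{1}{\left(\left(1303025 - \left(4 + 3 \left(-1094\right)\right)\right) - 1406265\right) - 338626} = \frac{1}{\left(\left(1303025 - \left(4 - 3282\right)\right) - 1406265\right) - 338626} = \frac{1}{\left(\left(1303025 - -3278\right) - 1406265\right) - 338626} = \frac{1}{\left(\left(1303025 + 3278\right) - 1406265\right) - 338626} = \frac{1}{\left(1306303 - 1406265\right) - 338626} = \frac{1}{-99962 - 338626} = \frac{1}{-438588} = - \frac{1}{438588}$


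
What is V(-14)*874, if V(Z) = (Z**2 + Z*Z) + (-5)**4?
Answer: 888858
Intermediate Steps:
V(Z) = 625 + 2*Z**2 (V(Z) = (Z**2 + Z**2) + 625 = 2*Z**2 + 625 = 625 + 2*Z**2)
V(-14)*874 = (625 + 2*(-14)**2)*874 = (625 + 2*196)*874 = (625 + 392)*874 = 1017*874 = 888858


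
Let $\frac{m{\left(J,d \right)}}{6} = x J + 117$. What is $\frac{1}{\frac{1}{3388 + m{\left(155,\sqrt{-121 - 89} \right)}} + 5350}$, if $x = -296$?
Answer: $\frac{271190}{1450866499} \approx 0.00018692$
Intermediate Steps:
$m{\left(J,d \right)} = 702 - 1776 J$ ($m{\left(J,d \right)} = 6 \left(- 296 J + 117\right) = 6 \left(117 - 296 J\right) = 702 - 1776 J$)
$\frac{1}{\frac{1}{3388 + m{\left(155,\sqrt{-121 - 89} \right)}} + 5350} = \frac{1}{\frac{1}{3388 + \left(702 - 275280\right)} + 5350} = \frac{1}{\frac{1}{3388 - 274578} + 5350} = \frac{1}{\frac{1}{-271190} + 5350} = \frac{1}{- \frac{1}{271190} + 5350} = \frac{1}{\frac{1450866499}{271190}} = \frac{271190}{1450866499}$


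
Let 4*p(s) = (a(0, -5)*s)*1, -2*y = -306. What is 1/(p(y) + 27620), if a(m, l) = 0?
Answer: 1/27620 ≈ 3.6206e-5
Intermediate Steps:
y = 153 (y = -½*(-306) = 153)
p(s) = 0 (p(s) = ((0*s)*1)/4 = (0*1)/4 = (¼)*0 = 0)
1/(p(y) + 27620) = 1/(0 + 27620) = 1/27620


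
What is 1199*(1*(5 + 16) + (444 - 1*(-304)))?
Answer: 922031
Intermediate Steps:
1199*(1*(5 + 16) + (444 - 1*(-304))) = 1199*(1*21 + (444 + 304)) = 1199*(21 + 748) = 1199*769 = 922031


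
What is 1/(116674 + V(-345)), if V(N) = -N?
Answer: 1/117019 ≈ 8.5456e-6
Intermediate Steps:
1/(116674 + V(-345)) = 1/(116674 - 1*(-345)) = 1/(116674 + 345) = 1/117019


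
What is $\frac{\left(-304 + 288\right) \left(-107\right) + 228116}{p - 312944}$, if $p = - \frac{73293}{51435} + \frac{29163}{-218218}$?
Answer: $- \frac{859866438511080}{1170838117747433} \approx -0.7344$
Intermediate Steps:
$p = - \frac{5831283593}{3741347610}$ ($p = \left(-73293\right) \frac{1}{51435} + 29163 \left(- \frac{1}{218218}\right) = - \frac{24431}{17145} - \frac{29163}{218218} = - \frac{5831283593}{3741347610} \approx -1.5586$)
$\frac{\left(-304 + 288\right) \left(-107\right) + 228116}{p - 312944} = \frac{\left(-304 + 288\right) \left(-107\right) + 228116}{- \frac{5831283593}{3741347610} - 312944} = \frac{\left(-16\right) \left(-107\right) + 228116}{- \frac{1170838117747433}{3741347610}} = \left(1712 + 228116\right) \left(- \frac{3741347610}{1170838117747433}\right) = 229828 \left(- \frac{3741347610}{1170838117747433}\right) = - \frac{859866438511080}{1170838117747433}$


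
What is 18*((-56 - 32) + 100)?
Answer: 216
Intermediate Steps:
18*((-56 - 32) + 100) = 18*(-88 + 100) = 18*12 = 216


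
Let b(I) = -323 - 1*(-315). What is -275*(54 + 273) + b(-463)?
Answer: -89933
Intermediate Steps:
b(I) = -8 (b(I) = -323 + 315 = -8)
-275*(54 + 273) + b(-463) = -275*(54 + 273) - 8 = -275*327 - 8 = -89925 - 8 = -89933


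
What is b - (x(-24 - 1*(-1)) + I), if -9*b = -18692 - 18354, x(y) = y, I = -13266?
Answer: 156647/9 ≈ 17405.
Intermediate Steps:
b = 37046/9 (b = -(-18692 - 18354)/9 = -⅑*(-37046) = 37046/9 ≈ 4116.2)
b - (x(-24 - 1*(-1)) + I) = 37046/9 - ((-24 - 1*(-1)) - 13266) = 37046/9 - ((-24 + 1) - 13266) = 37046/9 - (-23 - 13266) = 37046/9 - 1*(-13289) = 37046/9 + 13289 = 156647/9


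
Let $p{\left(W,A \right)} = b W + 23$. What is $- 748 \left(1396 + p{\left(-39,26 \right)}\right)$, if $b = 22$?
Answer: $-419628$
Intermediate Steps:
$p{\left(W,A \right)} = 23 + 22 W$ ($p{\left(W,A \right)} = 22 W + 23 = 23 + 22 W$)
$- 748 \left(1396 + p{\left(-39,26 \right)}\right) = - 748 \left(1396 + \left(23 + 22 \left(-39\right)\right)\right) = - 748 \left(1396 + \left(23 - 858\right)\right) = - 748 \left(1396 - 835\right) = \left(-748\right) 561 = -419628$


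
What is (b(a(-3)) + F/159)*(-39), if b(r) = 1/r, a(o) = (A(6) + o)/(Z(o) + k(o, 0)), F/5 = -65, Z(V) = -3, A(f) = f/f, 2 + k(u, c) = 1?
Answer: 91/53 ≈ 1.7170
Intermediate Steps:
k(u, c) = -1 (k(u, c) = -2 + 1 = -1)
A(f) = 1
F = -325 (F = 5*(-65) = -325)
a(o) = -¼ - o/4 (a(o) = (1 + o)/(-3 - 1) = (1 + o)/(-4) = (1 + o)*(-¼) = -¼ - o/4)
(b(a(-3)) + F/159)*(-39) = (1/(-¼ - ¼*(-3)) - 325/159)*(-39) = (1/(-¼ + ¾) - 325*1/159)*(-39) = (1/(½) - 325/159)*(-39) = (2 - 325/159)*(-39) = -7/159*(-39) = 91/53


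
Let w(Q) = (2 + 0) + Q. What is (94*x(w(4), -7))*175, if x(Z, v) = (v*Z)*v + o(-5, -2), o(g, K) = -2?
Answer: 4803400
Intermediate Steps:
w(Q) = 2 + Q
x(Z, v) = -2 + Z*v**2 (x(Z, v) = (v*Z)*v - 2 = (Z*v)*v - 2 = Z*v**2 - 2 = -2 + Z*v**2)
(94*x(w(4), -7))*175 = (94*(-2 + (2 + 4)*(-7)**2))*175 = (94*(-2 + 6*49))*175 = (94*(-2 + 294))*175 = (94*292)*175 = 27448*175 = 4803400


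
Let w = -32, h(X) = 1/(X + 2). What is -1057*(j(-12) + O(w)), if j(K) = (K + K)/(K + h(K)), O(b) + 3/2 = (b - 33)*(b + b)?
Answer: -1064226709/242 ≈ -4.3976e+6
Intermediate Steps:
h(X) = 1/(2 + X)
O(b) = -3/2 + 2*b*(-33 + b) (O(b) = -3/2 + (b - 33)*(b + b) = -3/2 + (-33 + b)*(2*b) = -3/2 + 2*b*(-33 + b))
j(K) = 2*K/(K + 1/(2 + K)) (j(K) = (K + K)/(K + 1/(2 + K)) = (2*K)/(K + 1/(2 + K)) = 2*K/(K + 1/(2 + K)))
-1057*(j(-12) + O(w)) = -1057*(2*(-12)*(2 - 12)/(1 - 12*(2 - 12)) + (-3/2 - 66*(-32) + 2*(-32)²)) = -1057*(2*(-12)*(-10)/(1 - 12*(-10)) + (-3/2 + 2112 + 2*1024)) = -1057*(2*(-12)*(-10)/(1 + 120) + (-3/2 + 2112 + 2048)) = -1057*(2*(-12)*(-10)/121 + 8317/2) = -1057*(2*(-12)*(1/121)*(-10) + 8317/2) = -1057*(240/121 + 8317/2) = -1057*1006837/242 = -1064226709/242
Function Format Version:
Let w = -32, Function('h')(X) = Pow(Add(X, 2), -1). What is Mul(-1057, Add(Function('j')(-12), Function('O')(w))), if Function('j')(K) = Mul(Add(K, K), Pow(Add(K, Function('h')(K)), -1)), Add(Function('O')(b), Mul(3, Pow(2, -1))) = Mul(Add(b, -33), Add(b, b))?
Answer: Rational(-1064226709, 242) ≈ -4.3976e+6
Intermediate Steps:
Function('h')(X) = Pow(Add(2, X), -1)
Function('O')(b) = Add(Rational(-3, 2), Mul(2, b, Add(-33, b))) (Function('O')(b) = Add(Rational(-3, 2), Mul(Add(b, -33), Add(b, b))) = Add(Rational(-3, 2), Mul(Add(-33, b), Mul(2, b))) = Add(Rational(-3, 2), Mul(2, b, Add(-33, b))))
Function('j')(K) = Mul(2, K, Pow(Add(K, Pow(Add(2, K), -1)), -1)) (Function('j')(K) = Mul(Add(K, K), Pow(Add(K, Pow(Add(2, K), -1)), -1)) = Mul(Mul(2, K), Pow(Add(K, Pow(Add(2, K), -1)), -1)) = Mul(2, K, Pow(Add(K, Pow(Add(2, K), -1)), -1)))
Mul(-1057, Add(Function('j')(-12), Function('O')(w))) = Mul(-1057, Add(Mul(2, -12, Pow(Add(1, Mul(-12, Add(2, -12))), -1), Add(2, -12)), Add(Rational(-3, 2), Mul(-66, -32), Mul(2, Pow(-32, 2))))) = Mul(-1057, Add(Mul(2, -12, Pow(Add(1, Mul(-12, -10)), -1), -10), Add(Rational(-3, 2), 2112, Mul(2, 1024)))) = Mul(-1057, Add(Mul(2, -12, Pow(Add(1, 120), -1), -10), Add(Rational(-3, 2), 2112, 2048))) = Mul(-1057, Add(Mul(2, -12, Pow(121, -1), -10), Rational(8317, 2))) = Mul(-1057, Add(Mul(2, -12, Rational(1, 121), -10), Rational(8317, 2))) = Mul(-1057, Add(Rational(240, 121), Rational(8317, 2))) = Mul(-1057, Rational(1006837, 242)) = Rational(-1064226709, 242)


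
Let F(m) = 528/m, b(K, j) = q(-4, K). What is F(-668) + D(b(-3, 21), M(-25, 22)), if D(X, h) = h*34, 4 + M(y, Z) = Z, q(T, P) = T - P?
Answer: 102072/167 ≈ 611.21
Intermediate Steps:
M(y, Z) = -4 + Z
b(K, j) = -4 - K
D(X, h) = 34*h
F(-668) + D(b(-3, 21), M(-25, 22)) = 528/(-668) + 34*(-4 + 22) = 528*(-1/668) + 34*18 = -132/167 + 612 = 102072/167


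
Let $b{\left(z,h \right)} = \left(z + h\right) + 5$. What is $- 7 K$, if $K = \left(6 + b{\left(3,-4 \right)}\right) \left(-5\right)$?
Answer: $350$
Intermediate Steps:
$b{\left(z,h \right)} = 5 + h + z$ ($b{\left(z,h \right)} = \left(h + z\right) + 5 = 5 + h + z$)
$K = -50$ ($K = \left(6 + \left(5 - 4 + 3\right)\right) \left(-5\right) = \left(6 + 4\right) \left(-5\right) = 10 \left(-5\right) = -50$)
$- 7 K = \left(-7\right) \left(-50\right) = 350$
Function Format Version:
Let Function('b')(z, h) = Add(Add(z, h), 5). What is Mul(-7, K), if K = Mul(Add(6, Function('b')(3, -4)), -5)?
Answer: 350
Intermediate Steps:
Function('b')(z, h) = Add(5, h, z) (Function('b')(z, h) = Add(Add(h, z), 5) = Add(5, h, z))
K = -50 (K = Mul(Add(6, Add(5, -4, 3)), -5) = Mul(Add(6, 4), -5) = Mul(10, -5) = -50)
Mul(-7, K) = Mul(-7, -50) = 350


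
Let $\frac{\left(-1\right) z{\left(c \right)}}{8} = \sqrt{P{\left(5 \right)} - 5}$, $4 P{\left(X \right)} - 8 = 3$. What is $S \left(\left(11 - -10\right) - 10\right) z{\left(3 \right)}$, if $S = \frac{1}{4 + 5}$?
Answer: $- \frac{44 i}{3} \approx - 14.667 i$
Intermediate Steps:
$S = \frac{1}{9} \approx 0.11111$
$P{\left(X \right)} = \frac{11}{4}$ ($P{\left(X \right)} = 2 + \frac{1}{4} \cdot 3 = 2 + \frac{3}{4} = \frac{11}{4}$)
$z{\left(c \right)} = - 12 i$ ($z{\left(c \right)} = - 8 \sqrt{\frac{11}{4} - 5} = - 8 \sqrt{- \frac{9}{4}} = - 8 \frac{3 i}{2} = - 12 i$)
$S \left(\left(11 - -10\right) - 10\right) z{\left(3 \right)} = \frac{\left(11 - -10\right) - 10}{9} \left(- 12 i\right) = \frac{\left(11 + 10\right) - 10}{9} \left(- 12 i\right) = \frac{21 - 10}{9} \left(- 12 i\right) = \frac{1}{9} \cdot 11 \left(- 12 i\right) = \frac{11 \left(- 12 i\right)}{9} = - \frac{44 i}{3}$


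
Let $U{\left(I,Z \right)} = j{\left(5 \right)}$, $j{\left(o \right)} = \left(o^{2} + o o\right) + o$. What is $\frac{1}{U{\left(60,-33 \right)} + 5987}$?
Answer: $\frac{1}{6042} \approx 0.00016551$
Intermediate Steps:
$j{\left(o \right)} = o + 2 o^{2}$ ($j{\left(o \right)} = \left(o^{2} + o^{2}\right) + o = 2 o^{2} + o = o + 2 o^{2}$)
$U{\left(I,Z \right)} = 55$ ($U{\left(I,Z \right)} = 5 \left(1 + 2 \cdot 5\right) = 5 \left(1 + 10\right) = 5 \cdot 11 = 55$)
$\frac{1}{U{\left(60,-33 \right)} + 5987} = \frac{1}{55 + 5987} = \frac{1}{6042}$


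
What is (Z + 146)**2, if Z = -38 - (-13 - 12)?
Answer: 17689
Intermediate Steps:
Z = -13 (Z = -38 - 1*(-25) = -38 + 25 = -13)
(Z + 146)**2 = (-13 + 146)**2 = 133**2 = 17689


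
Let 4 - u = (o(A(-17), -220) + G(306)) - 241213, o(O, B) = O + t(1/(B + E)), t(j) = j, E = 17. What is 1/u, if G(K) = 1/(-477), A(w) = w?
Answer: 96831/23358930134 ≈ 4.1454e-6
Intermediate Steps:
G(K) = -1/477
o(O, B) = O + 1/(17 + B) (o(O, B) = O + 1/(B + 17) = O + 1/(17 + B))
u = 23358930134/96831 (u = 4 - (((1 - 17*(17 - 220))/(17 - 220) - 1/477) - 241213) = 4 - (((1 - 17*(-203))/(-203) - 1/477) - 241213) = 4 - ((-(1 + 3451)/203 - 1/477) - 241213) = 4 - ((-1/203*3452 - 1/477) - 241213) = 4 - ((-3452/203 - 1/477) - 241213) = 4 - (-1646807/96831 - 241213) = 4 - 1*(-23358542810/96831) = 4 + 23358542810/96831 = 23358930134/96831 ≈ 2.4123e+5)
1/u = 1/(23358930134/96831) = 96831/23358930134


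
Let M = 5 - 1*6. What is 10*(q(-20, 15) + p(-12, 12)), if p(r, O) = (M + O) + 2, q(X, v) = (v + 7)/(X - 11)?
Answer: 3810/31 ≈ 122.90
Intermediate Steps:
M = -1 (M = 5 - 6 = -1)
q(X, v) = (7 + v)/(-11 + X)
p(r, O) = 1 + O (p(r, O) = (-1 + O) + 2 = 1 + O)
10*(q(-20, 15) + p(-12, 12)) = 10*((7 + 15)/(-11 - 20) + (1 + 12)) = 10*(22/(-31) + 13) = 10*(-1/31*22 + 13) = 10*(-22/31 + 13) = 10*(381/31) = 3810/31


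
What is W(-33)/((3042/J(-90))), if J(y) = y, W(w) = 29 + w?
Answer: 20/169 ≈ 0.11834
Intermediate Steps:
W(-33)/((3042/J(-90))) = (29 - 33)/((3042/(-90))) = -4/(3042*(-1/90)) = -4/(-169/5) = -4*(-5/169) = 20/169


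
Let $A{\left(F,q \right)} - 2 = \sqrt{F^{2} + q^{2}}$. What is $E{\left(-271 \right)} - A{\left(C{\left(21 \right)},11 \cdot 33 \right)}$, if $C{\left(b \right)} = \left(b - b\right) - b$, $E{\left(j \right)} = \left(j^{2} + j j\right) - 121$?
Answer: $146759 - 3 \sqrt{14690} \approx 1.464 \cdot 10^{5}$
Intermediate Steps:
$E{\left(j \right)} = -121 + 2 j^{2}$ ($E{\left(j \right)} = \left(j^{2} + j^{2}\right) - 121 = 2 j^{2} - 121 = -121 + 2 j^{2}$)
$C{\left(b \right)} = - b$ ($C{\left(b \right)} = 0 - b = - b$)
$A{\left(F,q \right)} = 2 + \sqrt{F^{2} + q^{2}}$
$E{\left(-271 \right)} - A{\left(C{\left(21 \right)},11 \cdot 33 \right)} = \left(-121 + 2 \left(-271\right)^{2}\right) - \left(2 + \sqrt{\left(\left(-1\right) 21\right)^{2} + \left(11 \cdot 33\right)^{2}}\right) = \left(-121 + 2 \cdot 73441\right) - \left(2 + \sqrt{\left(-21\right)^{2} + 363^{2}}\right) = \left(-121 + 146882\right) - \left(2 + \sqrt{441 + 131769}\right) = 146761 - \left(2 + \sqrt{132210}\right) = 146761 - \left(2 + 3 \sqrt{14690}\right) = 146759 - 3 \sqrt{14690}$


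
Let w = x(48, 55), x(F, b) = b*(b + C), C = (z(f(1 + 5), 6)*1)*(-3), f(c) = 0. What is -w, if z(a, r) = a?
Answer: -3025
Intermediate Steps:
C = 0 (C = (0*1)*(-3) = 0*(-3) = 0)
x(F, b) = b**2 (x(F, b) = b*(b + 0) = b*b = b**2)
w = 3025 (w = 55**2 = 3025)
-w = -1*3025 = -3025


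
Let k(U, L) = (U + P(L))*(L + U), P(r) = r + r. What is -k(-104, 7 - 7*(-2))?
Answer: -5146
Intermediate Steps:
P(r) = 2*r
k(U, L) = (L + U)*(U + 2*L) (k(U, L) = (U + 2*L)*(L + U) = (L + U)*(U + 2*L))
-k(-104, 7 - 7*(-2)) = -((-104)² + 2*(7 - 7*(-2))² + 3*(7 - 7*(-2))*(-104)) = -(10816 + 2*(7 + 14)² + 3*(7 + 14)*(-104)) = -(10816 + 2*21² + 3*21*(-104)) = -(10816 + 2*441 - 6552) = -(10816 + 882 - 6552) = -1*5146 = -5146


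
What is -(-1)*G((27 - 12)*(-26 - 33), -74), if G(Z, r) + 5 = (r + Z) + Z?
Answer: -1849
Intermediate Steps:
G(Z, r) = -5 + r + 2*Z (G(Z, r) = -5 + ((r + Z) + Z) = -5 + ((Z + r) + Z) = -5 + (r + 2*Z) = -5 + r + 2*Z)
-(-1)*G((27 - 12)*(-26 - 33), -74) = -(-1)*(-5 - 74 + 2*((27 - 12)*(-26 - 33))) = -(-1)*(-5 - 74 + 2*(15*(-59))) = -(-1)*(-5 - 74 + 2*(-885)) = -(-1)*(-5 - 74 - 1770) = -(-1)*(-1849) = -1*1849 = -1849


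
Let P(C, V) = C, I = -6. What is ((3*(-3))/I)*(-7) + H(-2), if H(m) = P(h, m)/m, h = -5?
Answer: -8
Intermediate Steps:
H(m) = -5/m
((3*(-3))/I)*(-7) + H(-2) = ((3*(-3))/(-6))*(-7) - 5/(-2) = -9*(-1/6)*(-7) - 5*(-1/2) = (3/2)*(-7) + 5/2 = -21/2 + 5/2 = -8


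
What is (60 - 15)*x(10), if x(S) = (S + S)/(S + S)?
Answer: 45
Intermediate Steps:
x(S) = 1 (x(S) = (2*S)/((2*S)) = (2*S)*(1/(2*S)) = 1)
(60 - 15)*x(10) = (60 - 15)*1 = 45*1 = 45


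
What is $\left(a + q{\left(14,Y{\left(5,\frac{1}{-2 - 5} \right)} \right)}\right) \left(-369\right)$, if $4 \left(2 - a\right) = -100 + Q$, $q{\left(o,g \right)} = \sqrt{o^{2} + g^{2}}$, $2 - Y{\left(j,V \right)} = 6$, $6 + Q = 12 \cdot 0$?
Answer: $- \frac{21033}{2} - 738 \sqrt{53} \approx -15889.0$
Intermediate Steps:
$Q = -6$ ($Q = -6 + 12 \cdot 0 = -6 + 0 = -6$)
$Y{\left(j,V \right)} = -4$ ($Y{\left(j,V \right)} = 2 - 6 = -4$)
$q{\left(o,g \right)} = \sqrt{g^{2} + o^{2}}$
$a = \frac{57}{2}$ ($a = 2 - \frac{-100 - 6}{4} = 2 - - \frac{53}{2} = 2 + \frac{53}{2} = \frac{57}{2} \approx 28.5$)
$\left(a + q{\left(14,Y{\left(5,\frac{1}{-2 - 5} \right)} \right)}\right) \left(-369\right) = \left(\frac{57}{2} + \sqrt{\left(-4\right)^{2} + 14^{2}}\right) \left(-369\right) = \left(\frac{57}{2} + \sqrt{16 + 196}\right) \left(-369\right) = \left(\frac{57}{2} + \sqrt{212}\right) \left(-369\right) = \left(\frac{57}{2} + 2 \sqrt{53}\right) \left(-369\right) = - \frac{21033}{2} - 738 \sqrt{53}$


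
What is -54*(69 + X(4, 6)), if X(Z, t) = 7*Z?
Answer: -5238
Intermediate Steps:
-54*(69 + X(4, 6)) = -54*(69 + 7*4) = -54*(69 + 28) = -54*97 = -5238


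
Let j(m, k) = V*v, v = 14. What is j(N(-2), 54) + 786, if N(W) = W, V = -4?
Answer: 730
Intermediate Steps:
j(m, k) = -56 (j(m, k) = -4*14 = -56)
j(N(-2), 54) + 786 = -56 + 786 = 730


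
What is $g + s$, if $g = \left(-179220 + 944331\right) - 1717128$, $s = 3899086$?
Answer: $2947069$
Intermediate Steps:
$g = -952017$ ($g = 765111 - 1717128 = -952017$)
$g + s = -952017 + 3899086 = 2947069$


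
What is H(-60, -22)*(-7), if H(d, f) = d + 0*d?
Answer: 420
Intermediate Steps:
H(d, f) = d (H(d, f) = d + 0 = d)
H(-60, -22)*(-7) = -60*(-7) = 420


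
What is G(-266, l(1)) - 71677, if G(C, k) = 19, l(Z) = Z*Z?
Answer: -71658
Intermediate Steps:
l(Z) = Z²
G(-266, l(1)) - 71677 = 19 - 71677 = -71658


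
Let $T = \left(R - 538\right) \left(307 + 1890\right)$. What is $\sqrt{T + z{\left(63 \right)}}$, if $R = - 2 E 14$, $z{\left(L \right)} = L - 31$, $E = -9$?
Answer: $i \sqrt{628310} \approx 792.66 i$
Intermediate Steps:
$z{\left(L \right)} = -31 + L$
$R = 252$ ($R = \left(-2\right) \left(-9\right) 14 = 18 \cdot 14 = 252$)
$T = -628342$ ($T = \left(252 - 538\right) \left(307 + 1890\right) = \left(-286\right) 2197 = -628342$)
$\sqrt{T + z{\left(63 \right)}} = \sqrt{-628342 + \left(-31 + 63\right)} = \sqrt{-628342 + 32} = \sqrt{-628310} = i \sqrt{628310}$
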